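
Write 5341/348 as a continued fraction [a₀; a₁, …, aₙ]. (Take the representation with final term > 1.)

[15; 2, 1, 7, 15]

5341 = 15*348 + 121
348 = 2*121 + 106
121 = 1*106 + 15
106 = 7*15 + 1
15 = 15*1 + 0  (stop)
So 5341/348 = [15; 2, 1, 7, 15].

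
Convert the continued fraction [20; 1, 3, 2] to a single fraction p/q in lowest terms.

187/9

Fold from the inside: start with 2/1.
  3 + 1/2 = 7/2
  1 + 2/7 = 9/7
  20 + 7/9 = 187/9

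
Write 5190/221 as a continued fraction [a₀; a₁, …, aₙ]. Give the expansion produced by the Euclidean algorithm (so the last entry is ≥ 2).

[23; 2, 15, 3, 2]

5190 = 23*221 + 107
221 = 2*107 + 7
107 = 15*7 + 2
7 = 3*2 + 1
2 = 2*1 + 0  (stop)
So 5190/221 = [23; 2, 15, 3, 2].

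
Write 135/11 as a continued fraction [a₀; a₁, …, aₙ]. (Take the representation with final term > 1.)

[12; 3, 1, 2]

135 = 12*11 + 3
11 = 3*3 + 2
3 = 1*2 + 1
2 = 2*1 + 0  (stop)
So 135/11 = [12; 3, 1, 2].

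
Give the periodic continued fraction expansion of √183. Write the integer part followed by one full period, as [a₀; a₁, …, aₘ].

a₀ = ⌊√183⌋ = 13.
With m₀=0, d₀=1 and mₖ₊₁ = dₖaₖ − mₖ, dₖ₊₁ = (n − mₖ₊₁²)/dₖ, aₖ₊₁ = ⌊(a₀+mₖ₊₁)/dₖ₊₁⌋:
  k=1: m=13, d=14, a=1
  k=2: m=1, d=13, a=1
  k=3: m=12, d=3, a=8
  k=4: m=12, d=13, a=1
  k=5: m=1, d=14, a=1
  k=6: m=13, d=1, a=26
d=1 and a=2a₀=26 at k=6, so the next step gives (m, d) = (13, 14) again — its k=1 value — and the period has length 6.

[13; 1, 1, 8, 1, 1, 26]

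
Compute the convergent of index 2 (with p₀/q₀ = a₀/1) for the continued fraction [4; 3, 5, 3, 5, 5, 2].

69/16

Using pₖ = aₖpₖ₋₁ + pₖ₋₂, qₖ = aₖqₖ₋₁ + qₖ₋₂ (with p₋₁=1, p₋₂=0, q₋₁=0, q₋₂=1):
  k=0: a=4, p=4, q=1
  k=1: a=3, p=13, q=3
  k=2: a=5, p=69, q=16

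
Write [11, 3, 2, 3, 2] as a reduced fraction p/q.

621/55

Fold from the inside: start with 2/1.
  3 + 1/2 = 7/2
  2 + 2/7 = 16/7
  3 + 7/16 = 55/16
  11 + 16/55 = 621/55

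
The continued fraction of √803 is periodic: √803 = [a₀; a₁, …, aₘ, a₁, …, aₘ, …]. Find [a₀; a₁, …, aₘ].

[28; 2, 1, 27, 1, 2, 56]

a₀ = ⌊√803⌋ = 28.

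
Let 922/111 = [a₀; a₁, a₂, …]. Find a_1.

922 = 8·111 + 34   →  a_0 = 8
111 = 3·34 + 9   →  a_1 = 3

3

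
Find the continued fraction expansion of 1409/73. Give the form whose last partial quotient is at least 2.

1409 = 19·73 + 22
73 = 3·22 + 7
22 = 3·7 + 1
7 = 7·1 + 0  (stop)
So 1409/73 = [19; 3, 3, 7].

[19; 3, 3, 7]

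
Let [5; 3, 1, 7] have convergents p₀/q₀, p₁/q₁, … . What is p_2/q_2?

Using pₖ = aₖpₖ₋₁ + pₖ₋₂, qₖ = aₖqₖ₋₁ + qₖ₋₂ (with p₋₁=1, p₋₂=0, q₋₁=0, q₋₂=1):
  k=0: a=5, p=5, q=1
  k=1: a=3, p=16, q=3
  k=2: a=1, p=21, q=4

21/4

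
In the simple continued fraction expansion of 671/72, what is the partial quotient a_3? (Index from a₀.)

1

671 = 9·72 + 23   →  a_0 = 9
72 = 3·23 + 3   →  a_1 = 3
23 = 7·3 + 2   →  a_2 = 7
3 = 1·2 + 1   →  a_3 = 1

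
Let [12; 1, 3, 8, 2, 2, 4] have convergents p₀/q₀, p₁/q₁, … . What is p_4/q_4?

893/70

Using pₖ = aₖpₖ₋₁ + pₖ₋₂, qₖ = aₖqₖ₋₁ + qₖ₋₂ (with p₋₁=1, p₋₂=0, q₋₁=0, q₋₂=1):
  k=0: a=12, p=12, q=1
  k=1: a=1, p=13, q=1
  k=2: a=3, p=51, q=4
  k=3: a=8, p=421, q=33
  k=4: a=2, p=893, q=70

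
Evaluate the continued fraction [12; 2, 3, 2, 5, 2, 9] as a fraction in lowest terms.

Using pₖ = aₖpₖ₋₁ + pₖ₋₂ and qₖ = aₖqₖ₋₁ + qₖ₋₂:
  k=0: a=12, p=12, q=1
  k=1: a=2, p=25, q=2
  k=2: a=3, p=87, q=7
  k=3: a=2, p=199, q=16
  k=4: a=5, p=1082, q=87
  k=5: a=2, p=2363, q=190
  k=6: a=9, p=22349, q=1797

22349/1797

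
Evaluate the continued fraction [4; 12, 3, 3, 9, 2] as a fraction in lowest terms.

9840/2411

Using pₖ = aₖpₖ₋₁ + pₖ₋₂ and qₖ = aₖqₖ₋₁ + qₖ₋₂:
  k=0: a=4, p=4, q=1
  k=1: a=12, p=49, q=12
  k=2: a=3, p=151, q=37
  k=3: a=3, p=502, q=123
  k=4: a=9, p=4669, q=1144
  k=5: a=2, p=9840, q=2411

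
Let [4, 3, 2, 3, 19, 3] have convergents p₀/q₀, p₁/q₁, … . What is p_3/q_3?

103/24

Using pₖ = aₖpₖ₋₁ + pₖ₋₂, qₖ = aₖqₖ₋₁ + qₖ₋₂ (with p₋₁=1, p₋₂=0, q₋₁=0, q₋₂=1):
  k=0: a=4, p=4, q=1
  k=1: a=3, p=13, q=3
  k=2: a=2, p=30, q=7
  k=3: a=3, p=103, q=24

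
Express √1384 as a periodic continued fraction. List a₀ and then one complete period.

a₀ = ⌊√1384⌋ = 37.

[37; 4, 1, 17, 1, 4, 74]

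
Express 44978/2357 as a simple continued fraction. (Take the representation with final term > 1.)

44978 = 19×2357 + 195
2357 = 12×195 + 17
195 = 11×17 + 8
17 = 2×8 + 1
8 = 8×1 + 0  (stop)
So 44978/2357 = [19; 12, 11, 2, 8].

[19; 12, 11, 2, 8]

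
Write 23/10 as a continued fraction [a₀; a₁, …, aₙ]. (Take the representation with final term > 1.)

[2; 3, 3]

23 = 2*10 + 3
10 = 3*3 + 1
3 = 3*1 + 0  (stop)
So 23/10 = [2; 3, 3].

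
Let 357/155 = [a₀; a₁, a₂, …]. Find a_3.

357 = 2·155 + 47   →  a_0 = 2
155 = 3·47 + 14   →  a_1 = 3
47 = 3·14 + 5   →  a_2 = 3
14 = 2·5 + 4   →  a_3 = 2

2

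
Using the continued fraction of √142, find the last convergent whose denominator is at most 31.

√142 = [11; 1, 10, 1, 22, …] (period length 4).
Convergents:
  p_0/q_0 = 11/1
  p_1/q_1 = 12/1
  p_2/q_2 = 131/11
  p_3/q_3 = 143/12
  p_4/q_4 = 3277/275
q_3 = 12 ≤ 31 < 275 = q_4, so the answer is 143/12.

143/12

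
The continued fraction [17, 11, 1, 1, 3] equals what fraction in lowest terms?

Fold from the inside: start with 3/1.
  1 + 1/3 = 4/3
  1 + 3/4 = 7/4
  11 + 4/7 = 81/7
  17 + 7/81 = 1384/81

1384/81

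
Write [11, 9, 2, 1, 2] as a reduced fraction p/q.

Using pₖ = aₖpₖ₋₁ + pₖ₋₂ and qₖ = aₖqₖ₋₁ + qₖ₋₂:
  k=0: a=11, p=11, q=1
  k=1: a=9, p=100, q=9
  k=2: a=2, p=211, q=19
  k=3: a=1, p=311, q=28
  k=4: a=2, p=833, q=75

833/75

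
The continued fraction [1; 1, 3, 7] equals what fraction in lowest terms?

51/29

Fold from the inside: start with 7/1.
  3 + 1/7 = 22/7
  1 + 7/22 = 29/22
  1 + 22/29 = 51/29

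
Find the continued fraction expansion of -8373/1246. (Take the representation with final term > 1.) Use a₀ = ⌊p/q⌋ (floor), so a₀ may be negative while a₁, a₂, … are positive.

-8373 = -7·1246 + 349
1246 = 3·349 + 199
349 = 1·199 + 150
199 = 1·150 + 49
150 = 3·49 + 3
49 = 16·3 + 1
3 = 3·1 + 0  (stop)
So -8373/1246 = [-7; 3, 1, 1, 3, 16, 3].

[-7; 3, 1, 1, 3, 16, 3]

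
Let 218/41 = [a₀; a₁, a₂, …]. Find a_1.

3

218 = 5·41 + 13   →  a_0 = 5
41 = 3·13 + 2   →  a_1 = 3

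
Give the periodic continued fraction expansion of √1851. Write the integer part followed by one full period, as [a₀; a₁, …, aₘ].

a₀ = ⌊√1851⌋ = 43.

[43; 43, 86]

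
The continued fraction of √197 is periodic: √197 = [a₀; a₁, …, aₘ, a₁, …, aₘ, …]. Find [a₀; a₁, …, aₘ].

[14; 28]

a₀ = ⌊√197⌋ = 14.
With m₀=0, d₀=1 and mₖ₊₁ = dₖaₖ − mₖ, dₖ₊₁ = (n − mₖ₊₁²)/dₖ, aₖ₊₁ = ⌊(a₀+mₖ₊₁)/dₖ₊₁⌋:
  k=1: m=14, d=1, a=28
d=1 and a=2a₀=28 at k=1, so the next step gives (m, d) = (14, 1) again — its k=1 value — and the period has length 1.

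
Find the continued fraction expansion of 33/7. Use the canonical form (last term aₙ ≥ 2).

33 = 4×7 + 5
7 = 1×5 + 2
5 = 2×2 + 1
2 = 2×1 + 0  (stop)
So 33/7 = [4; 1, 2, 2].

[4; 1, 2, 2]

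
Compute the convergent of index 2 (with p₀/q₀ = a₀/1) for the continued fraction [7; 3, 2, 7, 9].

51/7

Using pₖ = aₖpₖ₋₁ + pₖ₋₂, qₖ = aₖqₖ₋₁ + qₖ₋₂ (with p₋₁=1, p₋₂=0, q₋₁=0, q₋₂=1):
  k=0: a=7, p=7, q=1
  k=1: a=3, p=22, q=3
  k=2: a=2, p=51, q=7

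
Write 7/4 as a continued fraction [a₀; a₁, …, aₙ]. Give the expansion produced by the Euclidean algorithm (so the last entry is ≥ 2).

[1; 1, 3]

7 = 1·4 + 3
4 = 1·3 + 1
3 = 3·1 + 0  (stop)
So 7/4 = [1; 1, 3].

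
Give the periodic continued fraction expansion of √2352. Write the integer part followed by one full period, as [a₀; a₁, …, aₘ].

a₀ = ⌊√2352⌋ = 48.

[48; 2, 96]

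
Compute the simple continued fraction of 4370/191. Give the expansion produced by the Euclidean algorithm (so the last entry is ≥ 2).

[22; 1, 7, 3, 3, 2]

4370 = 22*191 + 168
191 = 1*168 + 23
168 = 7*23 + 7
23 = 3*7 + 2
7 = 3*2 + 1
2 = 2*1 + 0  (stop)
So 4370/191 = [22; 1, 7, 3, 3, 2].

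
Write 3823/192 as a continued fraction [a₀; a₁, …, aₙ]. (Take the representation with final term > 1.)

[19; 1, 10, 3, 2, 2]

3823 = 19·192 + 175
192 = 1·175 + 17
175 = 10·17 + 5
17 = 3·5 + 2
5 = 2·2 + 1
2 = 2·1 + 0  (stop)
So 3823/192 = [19; 1, 10, 3, 2, 2].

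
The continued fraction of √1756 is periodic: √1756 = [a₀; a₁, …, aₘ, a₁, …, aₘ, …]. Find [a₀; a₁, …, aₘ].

a₀ = ⌊√1756⌋ = 41.
With m₀=0, d₀=1 and mₖ₊₁ = dₖaₖ − mₖ, dₖ₊₁ = (n − mₖ₊₁²)/dₖ, aₖ₊₁ = ⌊(a₀+mₖ₊₁)/dₖ₊₁⌋:
  k=1: m=41, d=75, a=1
  k=2: m=34, d=8, a=9
  k=3: m=38, d=39, a=2
  k=4: m=40, d=4, a=20
  k=5: m=40, d=39, a=2
  k=6: m=38, d=8, a=9
  k=7: m=34, d=75, a=1
  k=8: m=41, d=1, a=82
d=1 and a=2a₀=82 at k=8, so the next step gives (m, d) = (41, 75) again — its k=1 value — and the period has length 8.

[41; 1, 9, 2, 20, 2, 9, 1, 82]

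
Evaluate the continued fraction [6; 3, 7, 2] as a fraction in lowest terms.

Using pₖ = aₖpₖ₋₁ + pₖ₋₂ and qₖ = aₖqₖ₋₁ + qₖ₋₂:
  k=0: a=6, p=6, q=1
  k=1: a=3, p=19, q=3
  k=2: a=7, p=139, q=22
  k=3: a=2, p=297, q=47

297/47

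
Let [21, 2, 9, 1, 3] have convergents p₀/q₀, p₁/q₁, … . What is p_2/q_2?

Using pₖ = aₖpₖ₋₁ + pₖ₋₂, qₖ = aₖqₖ₋₁ + qₖ₋₂ (with p₋₁=1, p₋₂=0, q₋₁=0, q₋₂=1):
  k=0: a=21, p=21, q=1
  k=1: a=2, p=43, q=2
  k=2: a=9, p=408, q=19

408/19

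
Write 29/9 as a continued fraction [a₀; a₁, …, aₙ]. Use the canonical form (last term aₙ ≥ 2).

[3; 4, 2]

29 = 3·9 + 2
9 = 4·2 + 1
2 = 2·1 + 0  (stop)
So 29/9 = [3; 4, 2].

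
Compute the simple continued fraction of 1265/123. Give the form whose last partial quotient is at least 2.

[10; 3, 1, 1, 17]

1265 = 10·123 + 35
123 = 3·35 + 18
35 = 1·18 + 17
18 = 1·17 + 1
17 = 17·1 + 0  (stop)
So 1265/123 = [10; 3, 1, 1, 17].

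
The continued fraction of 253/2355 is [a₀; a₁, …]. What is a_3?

253 = 0·2355 + 253   →  a_0 = 0
2355 = 9·253 + 78   →  a_1 = 9
253 = 3·78 + 19   →  a_2 = 3
78 = 4·19 + 2   →  a_3 = 4

4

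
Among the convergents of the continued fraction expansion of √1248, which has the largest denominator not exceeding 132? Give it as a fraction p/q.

1837/52

√1248 = [35; 3, 17, 3, 70, …] (period length 4).
Convergents:
  p_0/q_0 = 35/1
  p_1/q_1 = 106/3
  p_2/q_2 = 1837/52
  p_3/q_3 = 5617/159
q_2 = 52 ≤ 132 < 159 = q_3, so the answer is 1837/52.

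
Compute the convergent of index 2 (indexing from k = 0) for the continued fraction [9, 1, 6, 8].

Using pₖ = aₖpₖ₋₁ + pₖ₋₂, qₖ = aₖqₖ₋₁ + qₖ₋₂ (with p₋₁=1, p₋₂=0, q₋₁=0, q₋₂=1):
  k=0: a=9, p=9, q=1
  k=1: a=1, p=10, q=1
  k=2: a=6, p=69, q=7

69/7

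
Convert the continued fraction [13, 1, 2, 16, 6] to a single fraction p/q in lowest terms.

Using pₖ = aₖpₖ₋₁ + pₖ₋₂ and qₖ = aₖqₖ₋₁ + qₖ₋₂:
  k=0: a=13, p=13, q=1
  k=1: a=1, p=14, q=1
  k=2: a=2, p=41, q=3
  k=3: a=16, p=670, q=49
  k=4: a=6, p=4061, q=297

4061/297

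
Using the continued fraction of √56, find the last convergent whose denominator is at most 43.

217/29

√56 = [7; 2, 14, …] (period length 2).
Convergents:
  p_0/q_0 = 7/1
  p_1/q_1 = 15/2
  p_2/q_2 = 217/29
  p_3/q_3 = 449/60
q_2 = 29 ≤ 43 < 60 = q_3, so the answer is 217/29.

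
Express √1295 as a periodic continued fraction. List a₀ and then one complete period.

a₀ = ⌊√1295⌋ = 35.
With m₀=0, d₀=1 and mₖ₊₁ = dₖaₖ − mₖ, dₖ₊₁ = (n − mₖ₊₁²)/dₖ, aₖ₊₁ = ⌊(a₀+mₖ₊₁)/dₖ₊₁⌋:
  k=1: m=35, d=70, a=1
  k=2: m=35, d=1, a=70
d=1 and a=2a₀=70 at k=2, so the next step gives (m, d) = (35, 70) again — its k=1 value — and the period has length 2.

[35; 1, 70]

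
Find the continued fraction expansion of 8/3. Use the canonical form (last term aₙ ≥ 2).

8 = 2*3 + 2
3 = 1*2 + 1
2 = 2*1 + 0  (stop)
So 8/3 = [2; 1, 2].

[2; 1, 2]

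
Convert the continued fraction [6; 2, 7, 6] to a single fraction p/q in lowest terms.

Fold from the inside: start with 6/1.
  7 + 1/6 = 43/6
  2 + 6/43 = 92/43
  6 + 43/92 = 595/92

595/92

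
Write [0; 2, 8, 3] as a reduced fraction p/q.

25/53

Fold from the inside: start with 3/1.
  8 + 1/3 = 25/3
  2 + 3/25 = 53/25
  0 + 25/53 = 25/53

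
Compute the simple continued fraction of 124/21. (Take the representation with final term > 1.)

[5; 1, 9, 2]

124 = 5*21 + 19
21 = 1*19 + 2
19 = 9*2 + 1
2 = 2*1 + 0  (stop)
So 124/21 = [5; 1, 9, 2].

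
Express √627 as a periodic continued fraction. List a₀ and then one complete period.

[25; 25, 50]

a₀ = ⌊√627⌋ = 25.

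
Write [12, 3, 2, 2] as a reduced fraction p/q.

Using pₖ = aₖpₖ₋₁ + pₖ₋₂ and qₖ = aₖqₖ₋₁ + qₖ₋₂:
  k=0: a=12, p=12, q=1
  k=1: a=3, p=37, q=3
  k=2: a=2, p=86, q=7
  k=3: a=2, p=209, q=17

209/17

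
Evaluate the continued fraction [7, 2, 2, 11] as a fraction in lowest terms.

422/57

Fold from the inside: start with 11/1.
  2 + 1/11 = 23/11
  2 + 11/23 = 57/23
  7 + 23/57 = 422/57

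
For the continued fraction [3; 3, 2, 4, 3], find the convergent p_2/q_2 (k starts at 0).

Using pₖ = aₖpₖ₋₁ + pₖ₋₂, qₖ = aₖqₖ₋₁ + qₖ₋₂ (with p₋₁=1, p₋₂=0, q₋₁=0, q₋₂=1):
  k=0: a=3, p=3, q=1
  k=1: a=3, p=10, q=3
  k=2: a=2, p=23, q=7

23/7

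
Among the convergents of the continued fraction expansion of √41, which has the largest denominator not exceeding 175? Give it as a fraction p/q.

√41 = [6; 2, 2, 12, …] (period length 3).
Convergents:
  p_0/q_0 = 6/1
  p_1/q_1 = 13/2
  p_2/q_2 = 32/5
  p_3/q_3 = 397/62
  p_4/q_4 = 826/129
  p_5/q_5 = 2049/320
q_4 = 129 ≤ 175 < 320 = q_5, so the answer is 826/129.

826/129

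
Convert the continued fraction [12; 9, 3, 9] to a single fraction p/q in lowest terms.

3160/261

Fold from the inside: start with 9/1.
  3 + 1/9 = 28/9
  9 + 9/28 = 261/28
  12 + 28/261 = 3160/261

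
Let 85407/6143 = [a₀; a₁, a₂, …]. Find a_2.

9

85407 = 13·6143 + 5548   →  a_0 = 13
6143 = 1·5548 + 595   →  a_1 = 1
5548 = 9·595 + 193   →  a_2 = 9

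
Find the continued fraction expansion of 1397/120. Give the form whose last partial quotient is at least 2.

1397 = 11×120 + 77
120 = 1×77 + 43
77 = 1×43 + 34
43 = 1×34 + 9
34 = 3×9 + 7
9 = 1×7 + 2
7 = 3×2 + 1
2 = 2×1 + 0  (stop)
So 1397/120 = [11; 1, 1, 1, 3, 1, 3, 2].

[11; 1, 1, 1, 3, 1, 3, 2]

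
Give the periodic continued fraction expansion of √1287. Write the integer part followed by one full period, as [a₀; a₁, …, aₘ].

a₀ = ⌊√1287⌋ = 35.
With m₀=0, d₀=1 and mₖ₊₁ = dₖaₖ − mₖ, dₖ₊₁ = (n − mₖ₊₁²)/dₖ, aₖ₊₁ = ⌊(a₀+mₖ₊₁)/dₖ₊₁⌋:
  k=1: m=35, d=62, a=1
  k=2: m=27, d=9, a=6
  k=3: m=27, d=62, a=1
  k=4: m=35, d=1, a=70
d=1 and a=2a₀=70 at k=4, so the next step gives (m, d) = (35, 62) again — its k=1 value — and the period has length 4.

[35; 1, 6, 1, 70]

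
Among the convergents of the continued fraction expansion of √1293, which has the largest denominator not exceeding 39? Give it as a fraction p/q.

863/24

√1293 = [35; 1, 22, 1, 70, …] (period length 4).
Convergents:
  p_0/q_0 = 35/1
  p_1/q_1 = 36/1
  p_2/q_2 = 827/23
  p_3/q_3 = 863/24
  p_4/q_4 = 61237/1703
q_3 = 24 ≤ 39 < 1703 = q_4, so the answer is 863/24.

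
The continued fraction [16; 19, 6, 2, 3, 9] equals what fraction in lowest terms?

Fold from the inside: start with 9/1.
  3 + 1/9 = 28/9
  2 + 9/28 = 65/28
  6 + 28/65 = 418/65
  19 + 65/418 = 8007/418
  16 + 418/8007 = 128530/8007

128530/8007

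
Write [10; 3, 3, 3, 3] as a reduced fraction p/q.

Fold from the inside: start with 3/1.
  3 + 1/3 = 10/3
  3 + 3/10 = 33/10
  3 + 10/33 = 109/33
  10 + 33/109 = 1123/109

1123/109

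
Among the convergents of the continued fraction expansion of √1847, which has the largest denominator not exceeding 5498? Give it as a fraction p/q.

√1847 = [42; 1, 41, 1, 84, …] (period length 4).
Convergents:
  p_0/q_0 = 42/1
  p_1/q_1 = 43/1
  p_2/q_2 = 1805/42
  p_3/q_3 = 1848/43
  p_4/q_4 = 157037/3654
  p_5/q_5 = 158885/3697
  p_6/q_6 = 6671322/155231
q_5 = 3697 ≤ 5498 < 155231 = q_6, so the answer is 158885/3697.

158885/3697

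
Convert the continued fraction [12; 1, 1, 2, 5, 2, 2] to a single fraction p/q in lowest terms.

Fold from the inside: start with 2/1.
  2 + 1/2 = 5/2
  5 + 2/5 = 27/5
  2 + 5/27 = 59/27
  1 + 27/59 = 86/59
  1 + 59/86 = 145/86
  12 + 86/145 = 1826/145

1826/145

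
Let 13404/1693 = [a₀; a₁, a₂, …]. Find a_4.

1

13404 = 7·1693 + 1553   →  a_0 = 7
1693 = 1·1553 + 140   →  a_1 = 1
1553 = 11·140 + 13   →  a_2 = 11
140 = 10·13 + 10   →  a_3 = 10
13 = 1·10 + 3   →  a_4 = 1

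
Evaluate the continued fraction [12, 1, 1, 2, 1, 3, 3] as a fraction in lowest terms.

Using pₖ = aₖpₖ₋₁ + pₖ₋₂ and qₖ = aₖqₖ₋₁ + qₖ₋₂:
  k=0: a=12, p=12, q=1
  k=1: a=1, p=13, q=1
  k=2: a=1, p=25, q=2
  k=3: a=2, p=63, q=5
  k=4: a=1, p=88, q=7
  k=5: a=3, p=327, q=26
  k=6: a=3, p=1069, q=85

1069/85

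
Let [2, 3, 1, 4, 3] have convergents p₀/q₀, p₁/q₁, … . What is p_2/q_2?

Using pₖ = aₖpₖ₋₁ + pₖ₋₂, qₖ = aₖqₖ₋₁ + qₖ₋₂ (with p₋₁=1, p₋₂=0, q₋₁=0, q₋₂=1):
  k=0: a=2, p=2, q=1
  k=1: a=3, p=7, q=3
  k=2: a=1, p=9, q=4

9/4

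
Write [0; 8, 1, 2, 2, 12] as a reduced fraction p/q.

87/758

Fold from the inside: start with 12/1.
  2 + 1/12 = 25/12
  2 + 12/25 = 62/25
  1 + 25/62 = 87/62
  8 + 62/87 = 758/87
  0 + 87/758 = 87/758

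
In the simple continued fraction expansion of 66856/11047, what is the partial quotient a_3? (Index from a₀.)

14

66856 = 6·11047 + 574   →  a_0 = 6
11047 = 19·574 + 141   →  a_1 = 19
574 = 4·141 + 10   →  a_2 = 4
141 = 14·10 + 1   →  a_3 = 14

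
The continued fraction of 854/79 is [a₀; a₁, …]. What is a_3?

3

854 = 10·79 + 64   →  a_0 = 10
79 = 1·64 + 15   →  a_1 = 1
64 = 4·15 + 4   →  a_2 = 4
15 = 3·4 + 3   →  a_3 = 3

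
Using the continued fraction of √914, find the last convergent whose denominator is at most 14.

√914 = [30; 4, 3, 3, 4, 60, …] (period length 5).
Convergents:
  p_0/q_0 = 30/1
  p_1/q_1 = 121/4
  p_2/q_2 = 393/13
  p_3/q_3 = 1300/43
q_2 = 13 ≤ 14 < 43 = q_3, so the answer is 393/13.

393/13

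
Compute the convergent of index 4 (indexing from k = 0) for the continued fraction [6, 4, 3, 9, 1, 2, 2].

Using pₖ = aₖpₖ₋₁ + pₖ₋₂, qₖ = aₖqₖ₋₁ + qₖ₋₂ (with p₋₁=1, p₋₂=0, q₋₁=0, q₋₂=1):
  k=0: a=6, p=6, q=1
  k=1: a=4, p=25, q=4
  k=2: a=3, p=81, q=13
  k=3: a=9, p=754, q=121
  k=4: a=1, p=835, q=134

835/134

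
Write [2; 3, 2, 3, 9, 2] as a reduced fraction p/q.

1077/470

Fold from the inside: start with 2/1.
  9 + 1/2 = 19/2
  3 + 2/19 = 59/19
  2 + 19/59 = 137/59
  3 + 59/137 = 470/137
  2 + 137/470 = 1077/470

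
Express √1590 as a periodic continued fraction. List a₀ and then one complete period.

a₀ = ⌊√1590⌋ = 39.
With m₀=0, d₀=1 and mₖ₊₁ = dₖaₖ − mₖ, dₖ₊₁ = (n − mₖ₊₁²)/dₖ, aₖ₊₁ = ⌊(a₀+mₖ₊₁)/dₖ₊₁⌋:
  k=1: m=39, d=69, a=1
  k=2: m=30, d=10, a=6
  k=3: m=30, d=69, a=1
  k=4: m=39, d=1, a=78
d=1 and a=2a₀=78 at k=4, so the next step gives (m, d) = (39, 69) again — its k=1 value — and the period has length 4.

[39; 1, 6, 1, 78]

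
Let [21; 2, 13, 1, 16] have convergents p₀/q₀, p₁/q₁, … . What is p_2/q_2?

580/27

Using pₖ = aₖpₖ₋₁ + pₖ₋₂, qₖ = aₖqₖ₋₁ + qₖ₋₂ (with p₋₁=1, p₋₂=0, q₋₁=0, q₋₂=1):
  k=0: a=21, p=21, q=1
  k=1: a=2, p=43, q=2
  k=2: a=13, p=580, q=27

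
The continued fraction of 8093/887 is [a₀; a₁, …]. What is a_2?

8093 = 9·887 + 110   →  a_0 = 9
887 = 8·110 + 7   →  a_1 = 8
110 = 15·7 + 5   →  a_2 = 15

15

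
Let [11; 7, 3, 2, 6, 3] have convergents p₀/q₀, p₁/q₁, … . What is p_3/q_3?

Using pₖ = aₖpₖ₋₁ + pₖ₋₂, qₖ = aₖqₖ₋₁ + qₖ₋₂ (with p₋₁=1, p₋₂=0, q₋₁=0, q₋₂=1):
  k=0: a=11, p=11, q=1
  k=1: a=7, p=78, q=7
  k=2: a=3, p=245, q=22
  k=3: a=2, p=568, q=51

568/51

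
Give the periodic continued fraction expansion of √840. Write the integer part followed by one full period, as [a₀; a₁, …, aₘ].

[28; 1, 56]

a₀ = ⌊√840⌋ = 28.
With m₀=0, d₀=1 and mₖ₊₁ = dₖaₖ − mₖ, dₖ₊₁ = (n − mₖ₊₁²)/dₖ, aₖ₊₁ = ⌊(a₀+mₖ₊₁)/dₖ₊₁⌋:
  k=1: m=28, d=56, a=1
  k=2: m=28, d=1, a=56
d=1 and a=2a₀=56 at k=2, so the next step gives (m, d) = (28, 56) again — its k=1 value — and the period has length 2.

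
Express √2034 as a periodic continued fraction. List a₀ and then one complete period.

a₀ = ⌊√2034⌋ = 45.
With m₀=0, d₀=1 and mₖ₊₁ = dₖaₖ − mₖ, dₖ₊₁ = (n − mₖ₊₁²)/dₖ, aₖ₊₁ = ⌊(a₀+mₖ₊₁)/dₖ₊₁⌋:
  k=1: m=45, d=9, a=10
  k=2: m=45, d=1, a=90
d=1 and a=2a₀=90 at k=2, so the next step gives (m, d) = (45, 9) again — its k=1 value — and the period has length 2.

[45; 10, 90]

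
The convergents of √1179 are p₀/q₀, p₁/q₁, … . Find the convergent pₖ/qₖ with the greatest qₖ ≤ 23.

√1179 = [34; 2, 1, 33, 1, 2, 68, …] (period length 6).
Convergents:
  p_0/q_0 = 34/1
  p_1/q_1 = 69/2
  p_2/q_2 = 103/3
  p_3/q_3 = 3468/101
q_2 = 3 ≤ 23 < 101 = q_3, so the answer is 103/3.

103/3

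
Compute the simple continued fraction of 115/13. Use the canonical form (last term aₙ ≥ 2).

[8; 1, 5, 2]

115 = 8*13 + 11
13 = 1*11 + 2
11 = 5*2 + 1
2 = 2*1 + 0  (stop)
So 115/13 = [8; 1, 5, 2].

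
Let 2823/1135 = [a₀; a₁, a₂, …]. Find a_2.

19

2823 = 2·1135 + 553   →  a_0 = 2
1135 = 2·553 + 29   →  a_1 = 2
553 = 19·29 + 2   →  a_2 = 19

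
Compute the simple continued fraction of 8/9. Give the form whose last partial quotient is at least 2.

[0; 1, 8]

8 = 0×9 + 8
9 = 1×8 + 1
8 = 8×1 + 0  (stop)
So 8/9 = [0; 1, 8].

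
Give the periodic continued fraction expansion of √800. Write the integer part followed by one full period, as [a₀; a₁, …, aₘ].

[28; 3, 1, 1, 13, 1, 1, 3, 56]

a₀ = ⌊√800⌋ = 28.
With m₀=0, d₀=1 and mₖ₊₁ = dₖaₖ − mₖ, dₖ₊₁ = (n − mₖ₊₁²)/dₖ, aₖ₊₁ = ⌊(a₀+mₖ₊₁)/dₖ₊₁⌋:
  k=1: m=28, d=16, a=3
  k=2: m=20, d=25, a=1
  k=3: m=5, d=31, a=1
  k=4: m=26, d=4, a=13
  k=5: m=26, d=31, a=1
  k=6: m=5, d=25, a=1
  k=7: m=20, d=16, a=3
  k=8: m=28, d=1, a=56
d=1 and a=2a₀=56 at k=8, so the next step gives (m, d) = (28, 16) again — its k=1 value — and the period has length 8.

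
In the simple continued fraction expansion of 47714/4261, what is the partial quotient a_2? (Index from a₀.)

18

47714 = 11·4261 + 843   →  a_0 = 11
4261 = 5·843 + 46   →  a_1 = 5
843 = 18·46 + 15   →  a_2 = 18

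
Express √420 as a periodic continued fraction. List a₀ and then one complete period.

a₀ = ⌊√420⌋ = 20.
With m₀=0, d₀=1 and mₖ₊₁ = dₖaₖ − mₖ, dₖ₊₁ = (n − mₖ₊₁²)/dₖ, aₖ₊₁ = ⌊(a₀+mₖ₊₁)/dₖ₊₁⌋:
  k=1: m=20, d=20, a=2
  k=2: m=20, d=1, a=40
d=1 and a=2a₀=40 at k=2, so the next step gives (m, d) = (20, 20) again — its k=1 value — and the period has length 2.

[20; 2, 40]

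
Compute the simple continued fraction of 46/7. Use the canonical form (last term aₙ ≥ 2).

[6; 1, 1, 3]

46 = 6·7 + 4
7 = 1·4 + 3
4 = 1·3 + 1
3 = 3·1 + 0  (stop)
So 46/7 = [6; 1, 1, 3].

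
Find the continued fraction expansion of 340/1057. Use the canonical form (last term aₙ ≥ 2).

[0; 3, 9, 5, 3, 2]

340 = 0·1057 + 340
1057 = 3·340 + 37
340 = 9·37 + 7
37 = 5·7 + 2
7 = 3·2 + 1
2 = 2·1 + 0  (stop)
So 340/1057 = [0; 3, 9, 5, 3, 2].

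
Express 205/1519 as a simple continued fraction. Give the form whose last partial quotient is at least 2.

[0; 7, 2, 2, 3, 1, 2, 3]

205 = 0*1519 + 205
1519 = 7*205 + 84
205 = 2*84 + 37
84 = 2*37 + 10
37 = 3*10 + 7
10 = 1*7 + 3
7 = 2*3 + 1
3 = 3*1 + 0  (stop)
So 205/1519 = [0; 7, 2, 2, 3, 1, 2, 3].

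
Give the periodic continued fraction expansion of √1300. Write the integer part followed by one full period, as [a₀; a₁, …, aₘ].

[36; 18, 72]

a₀ = ⌊√1300⌋ = 36.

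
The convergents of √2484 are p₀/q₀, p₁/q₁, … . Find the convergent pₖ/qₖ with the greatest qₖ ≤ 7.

299/6

√2484 = [49; 1, 5, 4, 5, 1, 98, …] (period length 6).
Convergents:
  p_0/q_0 = 49/1
  p_1/q_1 = 50/1
  p_2/q_2 = 299/6
  p_3/q_3 = 1246/25
q_2 = 6 ≤ 7 < 25 = q_3, so the answer is 299/6.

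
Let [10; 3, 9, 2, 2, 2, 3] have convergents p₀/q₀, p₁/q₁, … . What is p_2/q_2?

289/28

Using pₖ = aₖpₖ₋₁ + pₖ₋₂, qₖ = aₖqₖ₋₁ + qₖ₋₂ (with p₋₁=1, p₋₂=0, q₋₁=0, q₋₂=1):
  k=0: a=10, p=10, q=1
  k=1: a=3, p=31, q=3
  k=2: a=9, p=289, q=28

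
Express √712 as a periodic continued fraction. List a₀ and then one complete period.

[26; 1, 2, 6, 2, 1, 52]

a₀ = ⌊√712⌋ = 26.
With m₀=0, d₀=1 and mₖ₊₁ = dₖaₖ − mₖ, dₖ₊₁ = (n − mₖ₊₁²)/dₖ, aₖ₊₁ = ⌊(a₀+mₖ₊₁)/dₖ₊₁⌋:
  k=1: m=26, d=36, a=1
  k=2: m=10, d=17, a=2
  k=3: m=24, d=8, a=6
  k=4: m=24, d=17, a=2
  k=5: m=10, d=36, a=1
  k=6: m=26, d=1, a=52
d=1 and a=2a₀=52 at k=6, so the next step gives (m, d) = (26, 36) again — its k=1 value — and the period has length 6.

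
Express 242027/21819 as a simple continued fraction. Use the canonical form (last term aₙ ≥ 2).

242027 = 11·21819 + 2018
21819 = 10·2018 + 1639
2018 = 1·1639 + 379
1639 = 4·379 + 123
379 = 3·123 + 10
123 = 12·10 + 3
10 = 3·3 + 1
3 = 3·1 + 0  (stop)
So 242027/21819 = [11; 10, 1, 4, 3, 12, 3, 3].

[11; 10, 1, 4, 3, 12, 3, 3]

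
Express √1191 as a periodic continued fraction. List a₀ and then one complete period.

a₀ = ⌊√1191⌋ = 34.

[34; 1, 1, 22, 1, 1, 68]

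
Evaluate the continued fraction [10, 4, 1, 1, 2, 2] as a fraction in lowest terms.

562/55

Fold from the inside: start with 2/1.
  2 + 1/2 = 5/2
  1 + 2/5 = 7/5
  1 + 5/7 = 12/7
  4 + 7/12 = 55/12
  10 + 12/55 = 562/55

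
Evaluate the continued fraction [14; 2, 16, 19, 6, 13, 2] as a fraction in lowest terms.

1507110/104047

Using pₖ = aₖpₖ₋₁ + pₖ₋₂ and qₖ = aₖqₖ₋₁ + qₖ₋₂:
  k=0: a=14, p=14, q=1
  k=1: a=2, p=29, q=2
  k=2: a=16, p=478, q=33
  k=3: a=19, p=9111, q=629
  k=4: a=6, p=55144, q=3807
  k=5: a=13, p=725983, q=50120
  k=6: a=2, p=1507110, q=104047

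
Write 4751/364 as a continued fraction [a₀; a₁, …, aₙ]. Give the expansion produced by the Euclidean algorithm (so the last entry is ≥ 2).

4751 = 13·364 + 19
364 = 19·19 + 3
19 = 6·3 + 1
3 = 3·1 + 0  (stop)
So 4751/364 = [13; 19, 6, 3].

[13; 19, 6, 3]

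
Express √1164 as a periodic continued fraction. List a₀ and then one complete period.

a₀ = ⌊√1164⌋ = 34.
With m₀=0, d₀=1 and mₖ₊₁ = dₖaₖ − mₖ, dₖ₊₁ = (n − mₖ₊₁²)/dₖ, aₖ₊₁ = ⌊(a₀+mₖ₊₁)/dₖ₊₁⌋:
  k=1: m=34, d=8, a=8
  k=2: m=30, d=33, a=1
  k=3: m=3, d=35, a=1
  k=4: m=32, d=4, a=16
  k=5: m=32, d=35, a=1
  k=6: m=3, d=33, a=1
  k=7: m=30, d=8, a=8
  k=8: m=34, d=1, a=68
d=1 and a=2a₀=68 at k=8, so the next step gives (m, d) = (34, 8) again — its k=1 value — and the period has length 8.

[34; 8, 1, 1, 16, 1, 1, 8, 68]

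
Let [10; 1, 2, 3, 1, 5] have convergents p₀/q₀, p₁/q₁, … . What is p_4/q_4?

Using pₖ = aₖpₖ₋₁ + pₖ₋₂, qₖ = aₖqₖ₋₁ + qₖ₋₂ (with p₋₁=1, p₋₂=0, q₋₁=0, q₋₂=1):
  k=0: a=10, p=10, q=1
  k=1: a=1, p=11, q=1
  k=2: a=2, p=32, q=3
  k=3: a=3, p=107, q=10
  k=4: a=1, p=139, q=13

139/13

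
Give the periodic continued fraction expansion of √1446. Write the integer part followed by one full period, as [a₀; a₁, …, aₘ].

[38; 38, 76]

a₀ = ⌊√1446⌋ = 38.
With m₀=0, d₀=1 and mₖ₊₁ = dₖaₖ − mₖ, dₖ₊₁ = (n − mₖ₊₁²)/dₖ, aₖ₊₁ = ⌊(a₀+mₖ₊₁)/dₖ₊₁⌋:
  k=1: m=38, d=2, a=38
  k=2: m=38, d=1, a=76
d=1 and a=2a₀=76 at k=2, so the next step gives (m, d) = (38, 2) again — its k=1 value — and the period has length 2.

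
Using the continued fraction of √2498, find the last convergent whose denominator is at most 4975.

√2498 = [49; 1, 48, 1, 98, …] (period length 4).
Convergents:
  p_0/q_0 = 49/1
  p_1/q_1 = 50/1
  p_2/q_2 = 2449/49
  p_3/q_3 = 2499/50
  p_4/q_4 = 247351/4949
  p_5/q_5 = 249850/4999
q_4 = 4949 ≤ 4975 < 4999 = q_5, so the answer is 247351/4949.

247351/4949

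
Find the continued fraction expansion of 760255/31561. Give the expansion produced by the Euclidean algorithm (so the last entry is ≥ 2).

[24; 11, 3, 4, 13, 5, 3]

760255 = 24×31561 + 2791
31561 = 11×2791 + 860
2791 = 3×860 + 211
860 = 4×211 + 16
211 = 13×16 + 3
16 = 5×3 + 1
3 = 3×1 + 0  (stop)
So 760255/31561 = [24; 11, 3, 4, 13, 5, 3].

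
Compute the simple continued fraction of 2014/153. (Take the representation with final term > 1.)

2014 = 13·153 + 25
153 = 6·25 + 3
25 = 8·3 + 1
3 = 3·1 + 0  (stop)
So 2014/153 = [13; 6, 8, 3].

[13; 6, 8, 3]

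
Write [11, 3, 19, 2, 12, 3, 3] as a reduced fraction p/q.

172374/15217

Fold from the inside: start with 3/1.
  3 + 1/3 = 10/3
  12 + 3/10 = 123/10
  2 + 10/123 = 256/123
  19 + 123/256 = 4987/256
  3 + 256/4987 = 15217/4987
  11 + 4987/15217 = 172374/15217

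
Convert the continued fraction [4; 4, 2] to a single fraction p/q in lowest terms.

Fold from the inside: start with 2/1.
  4 + 1/2 = 9/2
  4 + 2/9 = 38/9

38/9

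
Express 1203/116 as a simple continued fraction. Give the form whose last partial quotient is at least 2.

[10; 2, 1, 2, 3, 4]

1203 = 10·116 + 43
116 = 2·43 + 30
43 = 1·30 + 13
30 = 2·13 + 4
13 = 3·4 + 1
4 = 4·1 + 0  (stop)
So 1203/116 = [10; 2, 1, 2, 3, 4].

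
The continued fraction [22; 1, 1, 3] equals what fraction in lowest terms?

Fold from the inside: start with 3/1.
  1 + 1/3 = 4/3
  1 + 3/4 = 7/4
  22 + 4/7 = 158/7

158/7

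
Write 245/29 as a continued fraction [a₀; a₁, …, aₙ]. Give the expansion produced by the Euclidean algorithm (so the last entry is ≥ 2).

[8; 2, 4, 3]

245 = 8·29 + 13
29 = 2·13 + 3
13 = 4·3 + 1
3 = 3·1 + 0  (stop)
So 245/29 = [8; 2, 4, 3].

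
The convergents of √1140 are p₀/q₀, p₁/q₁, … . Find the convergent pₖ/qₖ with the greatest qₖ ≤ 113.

√1140 = [33; 1, 3, 4, 3, 1, 66, …] (period length 6).
Convergents:
  p_0/q_0 = 33/1
  p_1/q_1 = 34/1
  p_2/q_2 = 135/4
  p_3/q_3 = 574/17
  p_4/q_4 = 1857/55
  p_5/q_5 = 2431/72
  p_6/q_6 = 162303/4807
q_5 = 72 ≤ 113 < 4807 = q_6, so the answer is 2431/72.

2431/72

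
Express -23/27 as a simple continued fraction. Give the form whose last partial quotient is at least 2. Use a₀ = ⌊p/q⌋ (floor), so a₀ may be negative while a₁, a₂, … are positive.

-23 = -1×27 + 4
27 = 6×4 + 3
4 = 1×3 + 1
3 = 3×1 + 0  (stop)
So -23/27 = [-1; 6, 1, 3].

[-1; 6, 1, 3]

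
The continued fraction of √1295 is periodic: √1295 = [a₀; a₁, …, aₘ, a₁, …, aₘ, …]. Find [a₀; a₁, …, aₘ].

[35; 1, 70]

a₀ = ⌊√1295⌋ = 35.
With m₀=0, d₀=1 and mₖ₊₁ = dₖaₖ − mₖ, dₖ₊₁ = (n − mₖ₊₁²)/dₖ, aₖ₊₁ = ⌊(a₀+mₖ₊₁)/dₖ₊₁⌋:
  k=1: m=35, d=70, a=1
  k=2: m=35, d=1, a=70
d=1 and a=2a₀=70 at k=2, so the next step gives (m, d) = (35, 70) again — its k=1 value — and the period has length 2.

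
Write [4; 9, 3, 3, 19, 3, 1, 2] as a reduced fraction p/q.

82249/20024

Using pₖ = aₖpₖ₋₁ + pₖ₋₂ and qₖ = aₖqₖ₋₁ + qₖ₋₂:
  k=0: a=4, p=4, q=1
  k=1: a=9, p=37, q=9
  k=2: a=3, p=115, q=28
  k=3: a=3, p=382, q=93
  k=4: a=19, p=7373, q=1795
  k=5: a=3, p=22501, q=5478
  k=6: a=1, p=29874, q=7273
  k=7: a=2, p=82249, q=20024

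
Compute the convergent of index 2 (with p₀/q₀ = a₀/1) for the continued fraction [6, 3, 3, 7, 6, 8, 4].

Using pₖ = aₖpₖ₋₁ + pₖ₋₂, qₖ = aₖqₖ₋₁ + qₖ₋₂ (with p₋₁=1, p₋₂=0, q₋₁=0, q₋₂=1):
  k=0: a=6, p=6, q=1
  k=1: a=3, p=19, q=3
  k=2: a=3, p=63, q=10

63/10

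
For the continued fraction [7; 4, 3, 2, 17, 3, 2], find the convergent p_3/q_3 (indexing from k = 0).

Using pₖ = aₖpₖ₋₁ + pₖ₋₂, qₖ = aₖqₖ₋₁ + qₖ₋₂ (with p₋₁=1, p₋₂=0, q₋₁=0, q₋₂=1):
  k=0: a=7, p=7, q=1
  k=1: a=4, p=29, q=4
  k=2: a=3, p=94, q=13
  k=3: a=2, p=217, q=30

217/30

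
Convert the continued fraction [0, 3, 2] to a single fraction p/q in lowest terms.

2/7

Using pₖ = aₖpₖ₋₁ + pₖ₋₂ and qₖ = aₖqₖ₋₁ + qₖ₋₂:
  k=0: a=0, p=0, q=1
  k=1: a=3, p=1, q=3
  k=2: a=2, p=2, q=7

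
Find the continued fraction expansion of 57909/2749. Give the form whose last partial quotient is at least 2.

57909 = 21×2749 + 180
2749 = 15×180 + 49
180 = 3×49 + 33
49 = 1×33 + 16
33 = 2×16 + 1
16 = 16×1 + 0  (stop)
So 57909/2749 = [21; 15, 3, 1, 2, 16].

[21; 15, 3, 1, 2, 16]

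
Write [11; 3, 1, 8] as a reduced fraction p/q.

394/35

Fold from the inside: start with 8/1.
  1 + 1/8 = 9/8
  3 + 8/9 = 35/9
  11 + 9/35 = 394/35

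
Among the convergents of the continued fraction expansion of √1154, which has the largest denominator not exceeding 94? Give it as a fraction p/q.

√1154 = [33; 1, 32, 1, 66, …] (period length 4).
Convergents:
  p_0/q_0 = 33/1
  p_1/q_1 = 34/1
  p_2/q_2 = 1121/33
  p_3/q_3 = 1155/34
  p_4/q_4 = 77351/2277
q_3 = 34 ≤ 94 < 2277 = q_4, so the answer is 1155/34.

1155/34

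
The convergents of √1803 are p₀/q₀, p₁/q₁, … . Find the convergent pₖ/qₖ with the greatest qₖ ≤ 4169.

93798/2209

√1803 = [42; 2, 6, 28, 6, 2, 84, …] (period length 6).
Convergents:
  p_0/q_0 = 42/1
  p_1/q_1 = 85/2
  p_2/q_2 = 552/13
  p_3/q_3 = 15541/366
  p_4/q_4 = 93798/2209
  p_5/q_5 = 203137/4784
q_4 = 2209 ≤ 4169 < 4784 = q_5, so the answer is 93798/2209.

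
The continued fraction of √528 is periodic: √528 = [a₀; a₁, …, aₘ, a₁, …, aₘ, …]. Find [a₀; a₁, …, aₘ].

[22; 1, 44]

a₀ = ⌊√528⌋ = 22.
With m₀=0, d₀=1 and mₖ₊₁ = dₖaₖ − mₖ, dₖ₊₁ = (n − mₖ₊₁²)/dₖ, aₖ₊₁ = ⌊(a₀+mₖ₊₁)/dₖ₊₁⌋:
  k=1: m=22, d=44, a=1
  k=2: m=22, d=1, a=44
d=1 and a=2a₀=44 at k=2, so the next step gives (m, d) = (22, 44) again — its k=1 value — and the period has length 2.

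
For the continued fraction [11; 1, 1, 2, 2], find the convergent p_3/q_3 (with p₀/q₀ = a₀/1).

Using pₖ = aₖpₖ₋₁ + pₖ₋₂, qₖ = aₖqₖ₋₁ + qₖ₋₂ (with p₋₁=1, p₋₂=0, q₋₁=0, q₋₂=1):
  k=0: a=11, p=11, q=1
  k=1: a=1, p=12, q=1
  k=2: a=1, p=23, q=2
  k=3: a=2, p=58, q=5

58/5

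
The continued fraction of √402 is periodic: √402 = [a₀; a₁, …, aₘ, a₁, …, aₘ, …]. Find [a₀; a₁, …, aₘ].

[20; 20, 40]

a₀ = ⌊√402⌋ = 20.
With m₀=0, d₀=1 and mₖ₊₁ = dₖaₖ − mₖ, dₖ₊₁ = (n − mₖ₊₁²)/dₖ, aₖ₊₁ = ⌊(a₀+mₖ₊₁)/dₖ₊₁⌋:
  k=1: m=20, d=2, a=20
  k=2: m=20, d=1, a=40
d=1 and a=2a₀=40 at k=2, so the next step gives (m, d) = (20, 2) again — its k=1 value — and the period has length 2.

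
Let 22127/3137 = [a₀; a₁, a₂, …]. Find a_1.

22127 = 7·3137 + 168   →  a_0 = 7
3137 = 18·168 + 113   →  a_1 = 18

18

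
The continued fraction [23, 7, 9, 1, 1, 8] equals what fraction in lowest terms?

Fold from the inside: start with 8/1.
  1 + 1/8 = 9/8
  1 + 8/9 = 17/9
  9 + 9/17 = 162/17
  7 + 17/162 = 1151/162
  23 + 162/1151 = 26635/1151

26635/1151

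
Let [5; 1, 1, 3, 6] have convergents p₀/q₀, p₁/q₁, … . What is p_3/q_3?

Using pₖ = aₖpₖ₋₁ + pₖ₋₂, qₖ = aₖqₖ₋₁ + qₖ₋₂ (with p₋₁=1, p₋₂=0, q₋₁=0, q₋₂=1):
  k=0: a=5, p=5, q=1
  k=1: a=1, p=6, q=1
  k=2: a=1, p=11, q=2
  k=3: a=3, p=39, q=7

39/7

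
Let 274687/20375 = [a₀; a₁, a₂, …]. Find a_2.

274687 = 13·20375 + 9812   →  a_0 = 13
20375 = 2·9812 + 751   →  a_1 = 2
9812 = 13·751 + 49   →  a_2 = 13

13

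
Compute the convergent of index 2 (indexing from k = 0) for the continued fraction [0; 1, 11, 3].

Using pₖ = aₖpₖ₋₁ + pₖ₋₂, qₖ = aₖqₖ₋₁ + qₖ₋₂ (with p₋₁=1, p₋₂=0, q₋₁=0, q₋₂=1):
  k=0: a=0, p=0, q=1
  k=1: a=1, p=1, q=1
  k=2: a=11, p=11, q=12

11/12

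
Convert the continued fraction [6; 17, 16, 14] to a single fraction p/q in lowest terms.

Fold from the inside: start with 14/1.
  16 + 1/14 = 225/14
  17 + 14/225 = 3839/225
  6 + 225/3839 = 23259/3839

23259/3839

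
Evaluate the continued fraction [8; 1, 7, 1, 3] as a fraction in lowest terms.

311/35

Using pₖ = aₖpₖ₋₁ + pₖ₋₂ and qₖ = aₖqₖ₋₁ + qₖ₋₂:
  k=0: a=8, p=8, q=1
  k=1: a=1, p=9, q=1
  k=2: a=7, p=71, q=8
  k=3: a=1, p=80, q=9
  k=4: a=3, p=311, q=35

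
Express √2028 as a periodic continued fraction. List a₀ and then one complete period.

a₀ = ⌊√2028⌋ = 45.
With m₀=0, d₀=1 and mₖ₊₁ = dₖaₖ − mₖ, dₖ₊₁ = (n − mₖ₊₁²)/dₖ, aₖ₊₁ = ⌊(a₀+mₖ₊₁)/dₖ₊₁⌋:
  k=1: m=45, d=3, a=30
  k=2: m=45, d=1, a=90
d=1 and a=2a₀=90 at k=2, so the next step gives (m, d) = (45, 3) again — its k=1 value — and the period has length 2.

[45; 30, 90]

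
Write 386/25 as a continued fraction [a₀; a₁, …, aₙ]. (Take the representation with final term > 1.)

[15; 2, 3, 1, 2]

386 = 15×25 + 11
25 = 2×11 + 3
11 = 3×3 + 2
3 = 1×2 + 1
2 = 2×1 + 0  (stop)
So 386/25 = [15; 2, 3, 1, 2].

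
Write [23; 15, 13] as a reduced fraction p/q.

4521/196

Using pₖ = aₖpₖ₋₁ + pₖ₋₂ and qₖ = aₖqₖ₋₁ + qₖ₋₂:
  k=0: a=23, p=23, q=1
  k=1: a=15, p=346, q=15
  k=2: a=13, p=4521, q=196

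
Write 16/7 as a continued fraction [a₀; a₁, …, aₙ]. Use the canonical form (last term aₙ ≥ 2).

[2; 3, 2]

16 = 2×7 + 2
7 = 3×2 + 1
2 = 2×1 + 0  (stop)
So 16/7 = [2; 3, 2].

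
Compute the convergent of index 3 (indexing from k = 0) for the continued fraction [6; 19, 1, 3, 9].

Using pₖ = aₖpₖ₋₁ + pₖ₋₂, qₖ = aₖqₖ₋₁ + qₖ₋₂ (with p₋₁=1, p₋₂=0, q₋₁=0, q₋₂=1):
  k=0: a=6, p=6, q=1
  k=1: a=19, p=115, q=19
  k=2: a=1, p=121, q=20
  k=3: a=3, p=478, q=79

478/79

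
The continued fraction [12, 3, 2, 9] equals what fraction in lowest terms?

811/66

Fold from the inside: start with 9/1.
  2 + 1/9 = 19/9
  3 + 9/19 = 66/19
  12 + 19/66 = 811/66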